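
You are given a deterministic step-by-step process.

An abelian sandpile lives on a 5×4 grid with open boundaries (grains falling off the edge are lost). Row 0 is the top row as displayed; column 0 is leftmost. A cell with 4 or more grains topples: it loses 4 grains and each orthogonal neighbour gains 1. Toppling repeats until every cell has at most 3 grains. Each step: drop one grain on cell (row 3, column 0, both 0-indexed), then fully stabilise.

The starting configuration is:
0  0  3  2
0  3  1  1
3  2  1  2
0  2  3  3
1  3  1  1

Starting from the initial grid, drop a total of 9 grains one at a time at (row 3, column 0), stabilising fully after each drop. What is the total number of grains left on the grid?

33

step 0: 0  0  3  2
0  3  1  1
3  2  1  2
0  2  3  3
1  3  1  1
step 1: 0  0  3  2
0  3  1  1
3  2  1  2
1  2  3  3
1  3  1  1
step 2: 0  0  3  2
0  3  1  1
3  2  1  2
2  2  3  3
1  3  1  1
step 3: 0  0  3  2
0  3  1  1
3  2  1  2
3  2  3  3
1  3  1  1
step 4: 0  0  3  2
1  3  1  1
0  3  1  2
1  3  3  3
2  3  1  1
step 5: 0  0  3  2
1  3  1  1
0  3  1  2
2  3  3  3
2  3  1  1
step 6: 0  0  3  2
1  3  1  1
0  3  1  2
3  3  3  3
2  3  1  1
step 7: 0  1  3  2
2  0  2  1
2  1  3  3
2  3  1  0
0  1  3  2
step 8: 0  1  3  2
2  0  2  1
2  1  3  3
3  3  1  0
0  1  3  2
step 9: 0  1  3  2
2  0  2  1
3  2  3  3
1  0  2  0
1  2  3  2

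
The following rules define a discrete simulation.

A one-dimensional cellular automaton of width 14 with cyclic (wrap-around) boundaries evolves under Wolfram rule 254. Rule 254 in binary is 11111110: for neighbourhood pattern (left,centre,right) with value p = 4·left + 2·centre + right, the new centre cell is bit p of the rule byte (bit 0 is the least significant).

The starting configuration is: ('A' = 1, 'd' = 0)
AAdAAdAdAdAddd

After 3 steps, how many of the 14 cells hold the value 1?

step 0: AAdAAdAdAdAddd
step 1: AAAAAAAAAAAAdA
step 2: AAAAAAAAAAAAAA
step 3: AAAAAAAAAAAAAA

14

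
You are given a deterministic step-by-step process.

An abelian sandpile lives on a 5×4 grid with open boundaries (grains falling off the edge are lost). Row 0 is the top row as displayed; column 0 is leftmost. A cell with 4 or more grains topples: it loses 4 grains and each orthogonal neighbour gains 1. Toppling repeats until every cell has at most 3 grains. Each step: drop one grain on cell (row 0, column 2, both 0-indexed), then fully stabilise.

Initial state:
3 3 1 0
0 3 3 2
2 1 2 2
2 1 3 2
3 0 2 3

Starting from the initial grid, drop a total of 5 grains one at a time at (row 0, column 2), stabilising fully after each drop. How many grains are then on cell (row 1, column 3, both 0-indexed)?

3

k=0  3 3 1 0
0 3 3 2
2 1 2 2
2 1 3 2
3 0 2 3
k=1  3 3 2 0
0 3 3 2
2 1 2 2
2 1 3 2
3 0 2 3
k=2  3 3 3 0
0 3 3 2
2 1 2 2
2 1 3 2
3 0 2 3
k=3  0 2 2 1
2 1 1 3
2 2 3 2
2 1 3 2
3 0 2 3
k=4  0 2 3 1
2 1 1 3
2 2 3 2
2 1 3 2
3 0 2 3
k=5  0 3 0 2
2 1 2 3
2 2 3 2
2 1 3 2
3 0 2 3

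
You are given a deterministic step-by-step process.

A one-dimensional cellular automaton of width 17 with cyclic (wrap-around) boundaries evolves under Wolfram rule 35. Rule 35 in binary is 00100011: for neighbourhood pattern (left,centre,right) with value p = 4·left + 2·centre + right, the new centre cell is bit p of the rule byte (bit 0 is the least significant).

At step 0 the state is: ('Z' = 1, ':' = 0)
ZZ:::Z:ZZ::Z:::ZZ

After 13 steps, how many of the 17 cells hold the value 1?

step 0: ZZ:::Z:ZZ::Z:::ZZ
step 1: :::ZZ:Z:::Z::ZZ::
step 2: ZZZ::Z::ZZ::Z:::Z
step 3: ::::Z::Z:::Z::ZZ:
step 4: ZZZZ::Z::ZZ::Z:::
step 5: :::::Z::Z:::Z::ZZ
step 6: :ZZZZ::Z::ZZ::Z::
step 7: Z:::::Z::Z:::Z::Z
step 8: ::ZZZZ::Z::ZZ::Z:
step 9: ZZ:::::Z::Z:::Z::
step 10: :::ZZZZ::Z::ZZ::Z
step 11: :ZZ:::::Z::Z:::Z:
step 12: Z:::ZZZZ::Z::ZZ::
step 13: ::ZZ:::::Z::Z:::Z

5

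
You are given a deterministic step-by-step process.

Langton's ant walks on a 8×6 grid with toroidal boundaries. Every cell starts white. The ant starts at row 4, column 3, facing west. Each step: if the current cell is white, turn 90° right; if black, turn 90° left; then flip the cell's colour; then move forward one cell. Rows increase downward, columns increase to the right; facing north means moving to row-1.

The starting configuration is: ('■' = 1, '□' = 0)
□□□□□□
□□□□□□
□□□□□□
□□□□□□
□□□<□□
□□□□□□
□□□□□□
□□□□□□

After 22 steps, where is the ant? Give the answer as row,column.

gen 0: □□□□□□
□□□□□□
□□□□□□
□□□□□□
□□□<□□
□□□□□□
□□□□□□
□□□□□□
gen 1: □□□□□□
□□□□□□
□□□□□□
□□□^□□
□□□■□□
□□□□□□
□□□□□□
□□□□□□
gen 2: □□□□□□
□□□□□□
□□□□□□
□□□■>□
□□□■□□
□□□□□□
□□□□□□
□□□□□□
gen 3: □□□□□□
□□□□□□
□□□□□□
□□□■■□
□□□■v□
□□□□□□
□□□□□□
□□□□□□
gen 4: □□□□□□
□□□□□□
□□□□□□
□□□■■□
□□□<■□
□□□□□□
□□□□□□
□□□□□□
gen 5: □□□□□□
□□□□□□
□□□□□□
□□□■■□
□□□□■□
□□□v□□
□□□□□□
□□□□□□
gen 6: □□□□□□
□□□□□□
□□□□□□
□□□■■□
□□□□■□
□□<■□□
□□□□□□
□□□□□□
gen 7: □□□□□□
□□□□□□
□□□□□□
□□□■■□
□□^□■□
□□■■□□
□□□□□□
□□□□□□
gen 8: □□□□□□
□□□□□□
□□□□□□
□□□■■□
□□■>■□
□□■■□□
□□□□□□
□□□□□□
gen 9: □□□□□□
□□□□□□
□□□□□□
□□□■■□
□□■■■□
□□■v□□
□□□□□□
□□□□□□
gen 10: □□□□□□
□□□□□□
□□□□□□
□□□■■□
□□■■■□
□□■□>□
□□□□□□
□□□□□□
gen 11: □□□□□□
□□□□□□
□□□□□□
□□□■■□
□□■■■□
□□■□■□
□□□□v□
□□□□□□
gen 12: □□□□□□
□□□□□□
□□□□□□
□□□■■□
□□■■■□
□□■□■□
□□□<■□
□□□□□□
gen 13: □□□□□□
□□□□□□
□□□□□□
□□□■■□
□□■■■□
□□■^■□
□□□■■□
□□□□□□
gen 14: □□□□□□
□□□□□□
□□□□□□
□□□■■□
□□■■■□
□□■■>□
□□□■■□
□□□□□□
gen 15: □□□□□□
□□□□□□
□□□□□□
□□□■■□
□□■■^□
□□■■□□
□□□■■□
□□□□□□
gen 16: □□□□□□
□□□□□□
□□□□□□
□□□■■□
□□■<□□
□□■■□□
□□□■■□
□□□□□□
gen 17: □□□□□□
□□□□□□
□□□□□□
□□□■■□
□□■□□□
□□■v□□
□□□■■□
□□□□□□
gen 18: □□□□□□
□□□□□□
□□□□□□
□□□■■□
□□■□□□
□□■□>□
□□□■■□
□□□□□□
gen 19: □□□□□□
□□□□□□
□□□□□□
□□□■■□
□□■□□□
□□■□■□
□□□■v□
□□□□□□
gen 20: □□□□□□
□□□□□□
□□□□□□
□□□■■□
□□■□□□
□□■□■□
□□□■□>
□□□□□□
gen 21: □□□□□□
□□□□□□
□□□□□□
□□□■■□
□□■□□□
□□■□■□
□□□■□■
□□□□□v
gen 22: □□□□□□
□□□□□□
□□□□□□
□□□■■□
□□■□□□
□□■□■□
□□□■□■
□□□□<■

7,4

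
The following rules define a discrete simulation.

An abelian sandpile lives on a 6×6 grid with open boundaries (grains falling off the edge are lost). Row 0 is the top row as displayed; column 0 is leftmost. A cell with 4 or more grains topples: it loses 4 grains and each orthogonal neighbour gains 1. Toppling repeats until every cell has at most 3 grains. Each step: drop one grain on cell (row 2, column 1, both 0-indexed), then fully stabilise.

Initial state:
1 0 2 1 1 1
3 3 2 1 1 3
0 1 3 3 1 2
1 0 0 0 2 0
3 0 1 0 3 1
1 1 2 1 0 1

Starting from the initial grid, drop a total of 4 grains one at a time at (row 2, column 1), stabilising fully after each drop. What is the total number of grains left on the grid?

49

0) 1 0 2 1 1 1
3 3 2 1 1 3
0 1 3 3 1 2
1 0 0 0 2 0
3 0 1 0 3 1
1 1 2 1 0 1
1) 1 0 2 1 1 1
3 3 2 1 1 3
0 2 3 3 1 2
1 0 0 0 2 0
3 0 1 0 3 1
1 1 2 1 0 1
2) 1 0 2 1 1 1
3 3 2 1 1 3
0 3 3 3 1 2
1 0 0 0 2 0
3 0 1 0 3 1
1 1 2 1 0 1
3) 2 1 3 1 1 1
0 2 0 3 1 3
2 2 2 0 2 2
1 1 1 1 2 0
3 0 1 0 3 1
1 1 2 1 0 1
4) 2 1 3 1 1 1
0 2 0 3 1 3
2 3 2 0 2 2
1 1 1 1 2 0
3 0 1 0 3 1
1 1 2 1 0 1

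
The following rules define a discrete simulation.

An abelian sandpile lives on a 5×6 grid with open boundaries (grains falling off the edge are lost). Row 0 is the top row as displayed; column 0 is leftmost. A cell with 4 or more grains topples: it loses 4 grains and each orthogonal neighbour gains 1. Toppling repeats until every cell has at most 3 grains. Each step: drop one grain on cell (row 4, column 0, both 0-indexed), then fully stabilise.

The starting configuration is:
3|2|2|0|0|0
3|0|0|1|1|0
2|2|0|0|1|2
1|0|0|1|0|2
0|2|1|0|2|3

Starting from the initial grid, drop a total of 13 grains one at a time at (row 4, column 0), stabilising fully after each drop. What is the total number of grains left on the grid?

0) 3|2|2|0|0|0
3|0|0|1|1|0
2|2|0|0|1|2
1|0|0|1|0|2
0|2|1|0|2|3
1) 3|2|2|0|0|0
3|0|0|1|1|0
2|2|0|0|1|2
1|0|0|1|0|2
1|2|1|0|2|3
2) 3|2|2|0|0|0
3|0|0|1|1|0
2|2|0|0|1|2
1|0|0|1|0|2
2|2|1|0|2|3
3) 3|2|2|0|0|0
3|0|0|1|1|0
2|2|0|0|1|2
1|0|0|1|0|2
3|2|1|0|2|3
4) 3|2|2|0|0|0
3|0|0|1|1|0
2|2|0|0|1|2
2|0|0|1|0|2
0|3|1|0|2|3
5) 3|2|2|0|0|0
3|0|0|1|1|0
2|2|0|0|1|2
2|0|0|1|0|2
1|3|1|0|2|3
6) 3|2|2|0|0|0
3|0|0|1|1|0
2|2|0|0|1|2
2|0|0|1|0|2
2|3|1|0|2|3
7) 3|2|2|0|0|0
3|0|0|1|1|0
2|2|0|0|1|2
2|0|0|1|0|2
3|3|1|0|2|3
8) 3|2|2|0|0|0
3|0|0|1|1|0
2|2|0|0|1|2
3|1|0|1|0|2
1|0|2|0|2|3
9) 3|2|2|0|0|0
3|0|0|1|1|0
2|2|0|0|1|2
3|1|0|1|0|2
2|0|2|0|2|3
10) 3|2|2|0|0|0
3|0|0|1|1|0
2|2|0|0|1|2
3|1|0|1|0|2
3|0|2|0|2|3
11) 3|2|2|0|0|0
3|0|0|1|1|0
3|2|0|0|1|2
0|2|0|1|0|2
1|1|2|0|2|3
12) 3|2|2|0|0|0
3|0|0|1|1|0
3|2|0|0|1|2
0|2|0|1|0|2
2|1|2|0|2|3
13) 3|2|2|0|0|0
3|0|0|1|1|0
3|2|0|0|1|2
0|2|0|1|0|2
3|1|2|0|2|3

36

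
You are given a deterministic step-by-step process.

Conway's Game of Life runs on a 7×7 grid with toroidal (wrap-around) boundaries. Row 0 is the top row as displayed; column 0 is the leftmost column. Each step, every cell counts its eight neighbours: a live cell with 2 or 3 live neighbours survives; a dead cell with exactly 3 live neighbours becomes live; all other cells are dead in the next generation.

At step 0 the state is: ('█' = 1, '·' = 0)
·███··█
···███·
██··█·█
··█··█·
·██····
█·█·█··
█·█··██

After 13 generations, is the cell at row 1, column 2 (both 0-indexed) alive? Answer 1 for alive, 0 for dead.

1

k=0  ·███··█
···███·
██··█·█
··█··█·
·██····
█·█·█··
█·█··██
k=1  ·█·····
·······
███···█
··██·██
··█····
█·█··█·
····██·
k=2  ·······
··█····
████·██
···█·██
··█·██·
·█·████
·█··███
k=3  ·····█·
█·██··█
██·█·█·
·······
█·█····
·█·····
··██··█
k=4  ██··██·
█·██·█·
██·██··
█·█···█
·█·····
██·█···
··█····
k=5  █···██·
·····█·
····██·
··██··█
······█
██·····
··███·█
k=6  ·······
·······
···████
···██·█
·██···█
████·██
··███·█
k=7  ···█···
····██·
···█··█
······█
·······
·······
····█·█
k=8  ···█···
···███·
····█·█
·······
·······
·······
·······
k=9  ···█···
···█·█·
···██··
·······
·······
·······
·······
k=10  ····█··
··██···
···██··
·······
·······
·······
·······
k=11  ···█···
··█····
··███··
·······
·······
·······
·······
k=12  ·······
··█·█··
··██···
···█···
·······
·······
·······
k=13  ·······
··█····
··█·█··
··██···
·······
·······
·······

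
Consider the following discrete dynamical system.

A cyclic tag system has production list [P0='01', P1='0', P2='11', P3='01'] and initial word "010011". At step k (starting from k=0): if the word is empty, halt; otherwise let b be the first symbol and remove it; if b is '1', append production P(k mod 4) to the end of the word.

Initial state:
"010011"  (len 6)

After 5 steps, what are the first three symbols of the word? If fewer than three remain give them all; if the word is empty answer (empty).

step 0: "010011"  (len 6)
step 1: "10011"  (len 5)
step 2: "00110"  (len 5)
step 3: "0110"  (len 4)
step 4: "110"  (len 3)
step 5: "1001"  (len 4)

100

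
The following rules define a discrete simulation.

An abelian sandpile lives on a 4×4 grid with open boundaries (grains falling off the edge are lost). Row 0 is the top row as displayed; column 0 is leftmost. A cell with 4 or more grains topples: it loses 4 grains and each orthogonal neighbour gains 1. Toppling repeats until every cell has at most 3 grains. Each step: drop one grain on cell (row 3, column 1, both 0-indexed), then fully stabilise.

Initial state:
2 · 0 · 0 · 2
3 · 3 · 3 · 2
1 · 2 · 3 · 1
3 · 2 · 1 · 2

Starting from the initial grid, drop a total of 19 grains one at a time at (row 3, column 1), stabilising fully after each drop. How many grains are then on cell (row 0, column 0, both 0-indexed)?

gen 0: 2 · 0 · 0 · 2
3 · 3 · 3 · 2
1 · 2 · 3 · 1
3 · 2 · 1 · 2
gen 1: 2 · 0 · 0 · 2
3 · 3 · 3 · 2
1 · 2 · 3 · 1
3 · 3 · 1 · 2
gen 2: 2 · 0 · 0 · 2
3 · 3 · 3 · 2
2 · 3 · 3 · 1
0 · 1 · 2 · 2
gen 3: 2 · 0 · 0 · 2
3 · 3 · 3 · 2
2 · 3 · 3 · 1
0 · 2 · 2 · 2
gen 4: 2 · 0 · 0 · 2
3 · 3 · 3 · 2
2 · 3 · 3 · 1
0 · 3 · 2 · 2
gen 5: 3 · 1 · 1 · 2
1 · 2 · 1 · 3
0 · 3 · 2 · 2
2 · 2 · 0 · 3
gen 6: 3 · 1 · 1 · 2
1 · 2 · 1 · 3
0 · 3 · 2 · 2
2 · 3 · 0 · 3
gen 7: 3 · 1 · 1 · 2
1 · 3 · 1 · 3
1 · 0 · 3 · 2
3 · 1 · 1 · 3
gen 8: 3 · 1 · 1 · 2
1 · 3 · 1 · 3
1 · 0 · 3 · 2
3 · 2 · 1 · 3
gen 9: 3 · 1 · 1 · 2
1 · 3 · 1 · 3
1 · 0 · 3 · 2
3 · 3 · 1 · 3
gen 10: 3 · 1 · 1 · 2
1 · 3 · 1 · 3
2 · 1 · 3 · 2
0 · 1 · 2 · 3
gen 11: 3 · 1 · 1 · 2
1 · 3 · 1 · 3
2 · 1 · 3 · 2
0 · 2 · 2 · 3
gen 12: 3 · 1 · 1 · 2
1 · 3 · 1 · 3
2 · 1 · 3 · 2
0 · 3 · 2 · 3
gen 13: 3 · 1 · 1 · 2
1 · 3 · 1 · 3
2 · 2 · 3 · 2
1 · 0 · 3 · 3
gen 14: 3 · 1 · 1 · 2
1 · 3 · 1 · 3
2 · 2 · 3 · 2
1 · 1 · 3 · 3
gen 15: 3 · 1 · 1 · 2
1 · 3 · 1 · 3
2 · 2 · 3 · 2
1 · 2 · 3 · 3
gen 16: 3 · 1 · 1 · 2
1 · 3 · 1 · 3
2 · 2 · 3 · 2
1 · 3 · 3 · 3
gen 17: 3 · 2 · 2 · 3
2 · 1 · 0 · 1
3 · 1 · 3 · 1
2 · 2 · 2 · 1
gen 18: 3 · 2 · 2 · 3
2 · 1 · 0 · 1
3 · 1 · 3 · 1
2 · 3 · 2 · 1
gen 19: 3 · 2 · 2 · 3
2 · 1 · 0 · 1
3 · 2 · 3 · 1
3 · 0 · 3 · 1

3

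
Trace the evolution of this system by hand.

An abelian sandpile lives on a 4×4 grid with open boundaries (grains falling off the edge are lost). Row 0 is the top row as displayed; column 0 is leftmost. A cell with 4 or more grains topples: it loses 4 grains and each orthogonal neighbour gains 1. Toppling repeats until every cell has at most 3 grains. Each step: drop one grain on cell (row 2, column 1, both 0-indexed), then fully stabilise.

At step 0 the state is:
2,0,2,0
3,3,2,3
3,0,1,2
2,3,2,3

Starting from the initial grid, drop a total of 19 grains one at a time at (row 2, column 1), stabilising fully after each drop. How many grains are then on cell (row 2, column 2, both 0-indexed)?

2

gen 0: 2,0,2,0
3,3,2,3
3,0,1,2
2,3,2,3
gen 1: 2,0,2,0
3,3,2,3
3,1,1,2
2,3,2,3
gen 2: 2,0,2,0
3,3,2,3
3,2,1,2
2,3,2,3
gen 3: 2,0,2,0
3,3,2,3
3,3,1,2
2,3,2,3
gen 4: 3,1,2,0
1,1,3,3
2,3,2,2
0,1,3,3
gen 5: 3,1,2,0
1,2,3,3
3,0,3,2
0,2,3,3
gen 6: 3,1,2,0
1,2,3,3
3,1,3,2
0,2,3,3
gen 7: 3,1,2,0
1,2,3,3
3,2,3,2
0,2,3,3
gen 8: 3,1,2,0
1,2,3,3
3,3,3,2
0,2,3,3
gen 9: 3,2,3,1
3,1,3,1
1,1,0,2
2,1,3,1
gen 10: 3,2,3,1
3,1,3,1
1,2,0,2
2,1,3,1
gen 11: 3,2,3,1
3,1,3,1
1,3,0,2
2,1,3,1
gen 12: 3,2,3,1
3,2,3,1
2,0,1,2
2,2,3,1
gen 13: 3,2,3,1
3,2,3,1
2,1,1,2
2,2,3,1
gen 14: 3,2,3,1
3,2,3,1
2,2,1,2
2,2,3,1
gen 15: 3,2,3,1
3,2,3,1
2,3,1,2
2,2,3,1
gen 16: 3,2,3,1
3,3,3,1
3,0,2,2
2,3,3,1
gen 17: 3,2,3,1
3,3,3,1
3,1,2,2
2,3,3,1
gen 18: 3,2,3,1
3,3,3,1
3,2,2,2
2,3,3,1
gen 19: 3,2,3,1
3,3,3,1
3,3,2,2
2,3,3,1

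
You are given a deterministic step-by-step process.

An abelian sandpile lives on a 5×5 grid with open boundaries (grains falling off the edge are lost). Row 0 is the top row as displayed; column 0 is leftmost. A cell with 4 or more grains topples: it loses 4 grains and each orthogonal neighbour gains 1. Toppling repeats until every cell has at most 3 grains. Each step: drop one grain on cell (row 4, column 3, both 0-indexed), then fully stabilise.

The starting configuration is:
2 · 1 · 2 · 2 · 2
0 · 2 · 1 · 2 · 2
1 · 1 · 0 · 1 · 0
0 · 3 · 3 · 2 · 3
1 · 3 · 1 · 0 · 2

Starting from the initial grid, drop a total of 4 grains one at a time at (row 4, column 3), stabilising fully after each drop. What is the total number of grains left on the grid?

gen 0: 2 · 1 · 2 · 2 · 2
0 · 2 · 1 · 2 · 2
1 · 1 · 0 · 1 · 0
0 · 3 · 3 · 2 · 3
1 · 3 · 1 · 0 · 2
gen 1: 2 · 1 · 2 · 2 · 2
0 · 2 · 1 · 2 · 2
1 · 1 · 0 · 1 · 0
0 · 3 · 3 · 2 · 3
1 · 3 · 1 · 1 · 2
gen 2: 2 · 1 · 2 · 2 · 2
0 · 2 · 1 · 2 · 2
1 · 1 · 0 · 1 · 0
0 · 3 · 3 · 2 · 3
1 · 3 · 1 · 2 · 2
gen 3: 2 · 1 · 2 · 2 · 2
0 · 2 · 1 · 2 · 2
1 · 1 · 0 · 1 · 0
0 · 3 · 3 · 2 · 3
1 · 3 · 1 · 3 · 2
gen 4: 2 · 1 · 2 · 2 · 2
0 · 2 · 1 · 2 · 2
1 · 1 · 0 · 1 · 0
0 · 3 · 3 · 3 · 3
1 · 3 · 2 · 0 · 3

40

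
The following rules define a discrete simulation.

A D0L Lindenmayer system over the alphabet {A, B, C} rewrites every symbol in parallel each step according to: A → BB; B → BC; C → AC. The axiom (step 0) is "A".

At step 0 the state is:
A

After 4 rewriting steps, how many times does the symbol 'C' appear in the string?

6

t=0: A
t=1: BB
t=2: BCBC
t=3: BCACBCAC
t=4: BCACBBACBCACBBAC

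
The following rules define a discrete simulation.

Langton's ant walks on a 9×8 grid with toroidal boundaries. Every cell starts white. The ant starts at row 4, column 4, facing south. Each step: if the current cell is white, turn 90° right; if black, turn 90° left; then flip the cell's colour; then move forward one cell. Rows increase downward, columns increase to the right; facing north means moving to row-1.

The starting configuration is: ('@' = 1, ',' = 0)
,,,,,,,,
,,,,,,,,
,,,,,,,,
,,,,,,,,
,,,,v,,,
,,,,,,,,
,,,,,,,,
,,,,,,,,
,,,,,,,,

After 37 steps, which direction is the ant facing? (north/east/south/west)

east

[0] ,,,,,,,,
,,,,,,,,
,,,,,,,,
,,,,,,,,
,,,,v,,,
,,,,,,,,
,,,,,,,,
,,,,,,,,
,,,,,,,,
[1] ,,,,,,,,
,,,,,,,,
,,,,,,,,
,,,,,,,,
,,,<@,,,
,,,,,,,,
,,,,,,,,
,,,,,,,,
,,,,,,,,
[2] ,,,,,,,,
,,,,,,,,
,,,,,,,,
,,,^,,,,
,,,@@,,,
,,,,,,,,
,,,,,,,,
,,,,,,,,
,,,,,,,,
[3] ,,,,,,,,
,,,,,,,,
,,,,,,,,
,,,@>,,,
,,,@@,,,
,,,,,,,,
,,,,,,,,
,,,,,,,,
,,,,,,,,
[4] ,,,,,,,,
,,,,,,,,
,,,,,,,,
,,,@@,,,
,,,@v,,,
,,,,,,,,
,,,,,,,,
,,,,,,,,
,,,,,,,,
[5] ,,,,,,,,
,,,,,,,,
,,,,,,,,
,,,@@,,,
,,,@,>,,
,,,,,,,,
,,,,,,,,
,,,,,,,,
,,,,,,,,
[6] ,,,,,,,,
,,,,,,,,
,,,,,,,,
,,,@@,,,
,,,@,@,,
,,,,,v,,
,,,,,,,,
,,,,,,,,
,,,,,,,,
[7] ,,,,,,,,
,,,,,,,,
,,,,,,,,
,,,@@,,,
,,,@,@,,
,,,,<@,,
,,,,,,,,
,,,,,,,,
,,,,,,,,
[8] ,,,,,,,,
,,,,,,,,
,,,,,,,,
,,,@@,,,
,,,@^@,,
,,,,@@,,
,,,,,,,,
,,,,,,,,
,,,,,,,,
[9] ,,,,,,,,
,,,,,,,,
,,,,,,,,
,,,@@,,,
,,,@@>,,
,,,,@@,,
,,,,,,,,
,,,,,,,,
,,,,,,,,
[10] ,,,,,,,,
,,,,,,,,
,,,,,,,,
,,,@@^,,
,,,@@,,,
,,,,@@,,
,,,,,,,,
,,,,,,,,
,,,,,,,,
[11] ,,,,,,,,
,,,,,,,,
,,,,,,,,
,,,@@@>,
,,,@@,,,
,,,,@@,,
,,,,,,,,
,,,,,,,,
,,,,,,,,
[12] ,,,,,,,,
,,,,,,,,
,,,,,,,,
,,,@@@@,
,,,@@,v,
,,,,@@,,
,,,,,,,,
,,,,,,,,
,,,,,,,,
[13] ,,,,,,,,
,,,,,,,,
,,,,,,,,
,,,@@@@,
,,,@@<@,
,,,,@@,,
,,,,,,,,
,,,,,,,,
,,,,,,,,
[14] ,,,,,,,,
,,,,,,,,
,,,,,,,,
,,,@@^@,
,,,@@@@,
,,,,@@,,
,,,,,,,,
,,,,,,,,
,,,,,,,,
[15] ,,,,,,,,
,,,,,,,,
,,,,,,,,
,,,@<,@,
,,,@@@@,
,,,,@@,,
,,,,,,,,
,,,,,,,,
,,,,,,,,
[16] ,,,,,,,,
,,,,,,,,
,,,,,,,,
,,,@,,@,
,,,@v@@,
,,,,@@,,
,,,,,,,,
,,,,,,,,
,,,,,,,,
[17] ,,,,,,,,
,,,,,,,,
,,,,,,,,
,,,@,,@,
,,,@,>@,
,,,,@@,,
,,,,,,,,
,,,,,,,,
,,,,,,,,
[18] ,,,,,,,,
,,,,,,,,
,,,,,,,,
,,,@,^@,
,,,@,,@,
,,,,@@,,
,,,,,,,,
,,,,,,,,
,,,,,,,,
[19] ,,,,,,,,
,,,,,,,,
,,,,,,,,
,,,@,@>,
,,,@,,@,
,,,,@@,,
,,,,,,,,
,,,,,,,,
,,,,,,,,
[20] ,,,,,,,,
,,,,,,,,
,,,,,,^,
,,,@,@,,
,,,@,,@,
,,,,@@,,
,,,,,,,,
,,,,,,,,
,,,,,,,,
[21] ,,,,,,,,
,,,,,,,,
,,,,,,@>
,,,@,@,,
,,,@,,@,
,,,,@@,,
,,,,,,,,
,,,,,,,,
,,,,,,,,
[22] ,,,,,,,,
,,,,,,,,
,,,,,,@@
,,,@,@,v
,,,@,,@,
,,,,@@,,
,,,,,,,,
,,,,,,,,
,,,,,,,,
[23] ,,,,,,,,
,,,,,,,,
,,,,,,@@
,,,@,@<@
,,,@,,@,
,,,,@@,,
,,,,,,,,
,,,,,,,,
,,,,,,,,
[24] ,,,,,,,,
,,,,,,,,
,,,,,,^@
,,,@,@@@
,,,@,,@,
,,,,@@,,
,,,,,,,,
,,,,,,,,
,,,,,,,,
[25] ,,,,,,,,
,,,,,,,,
,,,,,<,@
,,,@,@@@
,,,@,,@,
,,,,@@,,
,,,,,,,,
,,,,,,,,
,,,,,,,,
[26] ,,,,,,,,
,,,,,^,,
,,,,,@,@
,,,@,@@@
,,,@,,@,
,,,,@@,,
,,,,,,,,
,,,,,,,,
,,,,,,,,
[27] ,,,,,,,,
,,,,,@>,
,,,,,@,@
,,,@,@@@
,,,@,,@,
,,,,@@,,
,,,,,,,,
,,,,,,,,
,,,,,,,,
[28] ,,,,,,,,
,,,,,@@,
,,,,,@v@
,,,@,@@@
,,,@,,@,
,,,,@@,,
,,,,,,,,
,,,,,,,,
,,,,,,,,
[29] ,,,,,,,,
,,,,,@@,
,,,,,<@@
,,,@,@@@
,,,@,,@,
,,,,@@,,
,,,,,,,,
,,,,,,,,
,,,,,,,,
[30] ,,,,,,,,
,,,,,@@,
,,,,,,@@
,,,@,v@@
,,,@,,@,
,,,,@@,,
,,,,,,,,
,,,,,,,,
,,,,,,,,
[31] ,,,,,,,,
,,,,,@@,
,,,,,,@@
,,,@,,>@
,,,@,,@,
,,,,@@,,
,,,,,,,,
,,,,,,,,
,,,,,,,,
[32] ,,,,,,,,
,,,,,@@,
,,,,,,^@
,,,@,,,@
,,,@,,@,
,,,,@@,,
,,,,,,,,
,,,,,,,,
,,,,,,,,
[33] ,,,,,,,,
,,,,,@@,
,,,,,<,@
,,,@,,,@
,,,@,,@,
,,,,@@,,
,,,,,,,,
,,,,,,,,
,,,,,,,,
[34] ,,,,,,,,
,,,,,^@,
,,,,,@,@
,,,@,,,@
,,,@,,@,
,,,,@@,,
,,,,,,,,
,,,,,,,,
,,,,,,,,
[35] ,,,,,,,,
,,,,<,@,
,,,,,@,@
,,,@,,,@
,,,@,,@,
,,,,@@,,
,,,,,,,,
,,,,,,,,
,,,,,,,,
[36] ,,,,^,,,
,,,,@,@,
,,,,,@,@
,,,@,,,@
,,,@,,@,
,,,,@@,,
,,,,,,,,
,,,,,,,,
,,,,,,,,
[37] ,,,,@>,,
,,,,@,@,
,,,,,@,@
,,,@,,,@
,,,@,,@,
,,,,@@,,
,,,,,,,,
,,,,,,,,
,,,,,,,,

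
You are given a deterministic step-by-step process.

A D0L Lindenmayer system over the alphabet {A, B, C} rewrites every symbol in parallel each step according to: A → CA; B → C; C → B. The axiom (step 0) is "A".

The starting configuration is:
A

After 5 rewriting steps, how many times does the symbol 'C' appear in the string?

3

0) A
1) CA
2) BCA
3) CBCA
4) BCBCA
5) CBCBCA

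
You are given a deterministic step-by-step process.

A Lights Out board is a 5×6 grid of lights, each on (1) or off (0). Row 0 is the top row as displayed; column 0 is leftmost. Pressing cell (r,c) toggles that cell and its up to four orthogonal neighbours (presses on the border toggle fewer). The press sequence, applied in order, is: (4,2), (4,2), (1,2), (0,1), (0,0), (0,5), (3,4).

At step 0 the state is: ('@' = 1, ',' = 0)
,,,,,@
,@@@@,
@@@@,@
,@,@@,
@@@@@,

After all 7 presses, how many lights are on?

0) ,,,,,@
,@@@@,
@@@@,@
,@,@@,
@@@@@,
1) ,,,,,@
,@@@@,
@@@@,@
,@@@@,
@,,,@,
2) ,,,,,@
,@@@@,
@@@@,@
,@,@@,
@@@@@,
3) ,,@,,@
,,,,@,
@@,@,@
,@,@@,
@@@@@,
4) @@,,,@
,@,,@,
@@,@,@
,@,@@,
@@@@@,
5) ,,,,,@
@@,,@,
@@,@,@
,@,@@,
@@@@@,
6) ,,,,@,
@@,,@@
@@,@,@
,@,@@,
@@@@@,
7) ,,,,@,
@@,,@@
@@,@@@
,@,,,@
@@@@,,

16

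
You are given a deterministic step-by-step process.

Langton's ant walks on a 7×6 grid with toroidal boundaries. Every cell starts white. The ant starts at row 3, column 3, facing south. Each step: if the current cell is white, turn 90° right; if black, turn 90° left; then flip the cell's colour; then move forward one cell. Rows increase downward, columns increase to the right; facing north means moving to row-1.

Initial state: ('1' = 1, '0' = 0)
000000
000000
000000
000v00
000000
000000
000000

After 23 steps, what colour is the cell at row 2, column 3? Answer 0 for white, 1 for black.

t=0: 000000
000000
000000
000v00
000000
000000
000000
t=1: 000000
000000
000000
00<100
000000
000000
000000
t=2: 000000
000000
00^000
001100
000000
000000
000000
t=3: 000000
000000
001>00
001100
000000
000000
000000
t=4: 000000
000000
001100
001v00
000000
000000
000000
t=5: 000000
000000
001100
0010>0
000000
000000
000000
t=6: 000000
000000
001100
001010
0000v0
000000
000000
t=7: 000000
000000
001100
001010
000<10
000000
000000
t=8: 000000
000000
001100
001^10
000110
000000
000000
t=9: 000000
000000
001100
0011>0
000110
000000
000000
t=10: 000000
000000
0011^0
001100
000110
000000
000000
t=11: 000000
000000
00111>
001100
000110
000000
000000
t=12: 000000
000000
001111
00110v
000110
000000
000000
t=13: 000000
000000
001111
0011<1
000110
000000
000000
t=14: 000000
000000
0011^1
001111
000110
000000
000000
t=15: 000000
000000
001<01
001111
000110
000000
000000
t=16: 000000
000000
001001
001v11
000110
000000
000000
t=17: 000000
000000
001001
0010>1
000110
000000
000000
t=18: 000000
000000
0010^1
001001
000110
000000
000000
t=19: 000000
000000
00101>
001001
000110
000000
000000
t=20: 000000
00000^
001010
001001
000110
000000
000000
t=21: 000000
>00001
001010
001001
000110
000000
000000
t=22: 000000
100001
v01010
001001
000110
000000
000000
t=23: 000000
100001
10101<
001001
000110
000000
000000

0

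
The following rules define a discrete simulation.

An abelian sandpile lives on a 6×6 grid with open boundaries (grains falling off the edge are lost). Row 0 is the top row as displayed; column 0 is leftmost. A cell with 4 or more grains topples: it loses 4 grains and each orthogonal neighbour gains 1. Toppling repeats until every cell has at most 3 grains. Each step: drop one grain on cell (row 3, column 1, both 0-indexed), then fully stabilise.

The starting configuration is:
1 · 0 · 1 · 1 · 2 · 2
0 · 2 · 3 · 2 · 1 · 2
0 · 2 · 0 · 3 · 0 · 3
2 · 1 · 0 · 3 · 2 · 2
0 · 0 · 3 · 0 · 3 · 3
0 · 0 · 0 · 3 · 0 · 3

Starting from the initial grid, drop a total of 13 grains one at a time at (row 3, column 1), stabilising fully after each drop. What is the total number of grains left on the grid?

62

t=0: 1 · 0 · 1 · 1 · 2 · 2
0 · 2 · 3 · 2 · 1 · 2
0 · 2 · 0 · 3 · 0 · 3
2 · 1 · 0 · 3 · 2 · 2
0 · 0 · 3 · 0 · 3 · 3
0 · 0 · 0 · 3 · 0 · 3
t=1: 1 · 0 · 1 · 1 · 2 · 2
0 · 2 · 3 · 2 · 1 · 2
0 · 2 · 0 · 3 · 0 · 3
2 · 2 · 0 · 3 · 2 · 2
0 · 0 · 3 · 0 · 3 · 3
0 · 0 · 0 · 3 · 0 · 3
t=2: 1 · 0 · 1 · 1 · 2 · 2
0 · 2 · 3 · 2 · 1 · 2
0 · 2 · 0 · 3 · 0 · 3
2 · 3 · 0 · 3 · 2 · 2
0 · 0 · 3 · 0 · 3 · 3
0 · 0 · 0 · 3 · 0 · 3
t=3: 1 · 0 · 1 · 1 · 2 · 2
0 · 2 · 3 · 2 · 1 · 2
0 · 3 · 0 · 3 · 0 · 3
3 · 0 · 1 · 3 · 2 · 2
0 · 1 · 3 · 0 · 3 · 3
0 · 0 · 0 · 3 · 0 · 3
t=4: 1 · 0 · 1 · 1 · 2 · 2
0 · 2 · 3 · 2 · 1 · 2
0 · 3 · 0 · 3 · 0 · 3
3 · 1 · 1 · 3 · 2 · 2
0 · 1 · 3 · 0 · 3 · 3
0 · 0 · 0 · 3 · 0 · 3
t=5: 1 · 0 · 1 · 1 · 2 · 2
0 · 2 · 3 · 2 · 1 · 2
0 · 3 · 0 · 3 · 0 · 3
3 · 2 · 1 · 3 · 2 · 2
0 · 1 · 3 · 0 · 3 · 3
0 · 0 · 0 · 3 · 0 · 3
t=6: 1 · 0 · 1 · 1 · 2 · 2
0 · 2 · 3 · 2 · 1 · 2
0 · 3 · 0 · 3 · 0 · 3
3 · 3 · 1 · 3 · 2 · 2
0 · 1 · 3 · 0 · 3 · 3
0 · 0 · 0 · 3 · 0 · 3
t=7: 1 · 0 · 1 · 1 · 2 · 2
0 · 3 · 3 · 2 · 1 · 2
2 · 0 · 1 · 3 · 0 · 3
0 · 2 · 2 · 3 · 2 · 2
1 · 2 · 3 · 0 · 3 · 3
0 · 0 · 0 · 3 · 0 · 3
t=8: 1 · 0 · 1 · 1 · 2 · 2
0 · 3 · 3 · 2 · 1 · 2
2 · 0 · 1 · 3 · 0 · 3
0 · 3 · 2 · 3 · 2 · 2
1 · 2 · 3 · 0 · 3 · 3
0 · 0 · 0 · 3 · 0 · 3
t=9: 1 · 0 · 1 · 1 · 2 · 2
0 · 3 · 3 · 2 · 1 · 2
2 · 1 · 1 · 3 · 0 · 3
1 · 0 · 3 · 3 · 2 · 2
1 · 3 · 3 · 0 · 3 · 3
0 · 0 · 0 · 3 · 0 · 3
t=10: 1 · 0 · 1 · 1 · 2 · 2
0 · 3 · 3 · 2 · 1 · 2
2 · 1 · 1 · 3 · 0 · 3
1 · 1 · 3 · 3 · 2 · 2
1 · 3 · 3 · 0 · 3 · 3
0 · 0 · 0 · 3 · 0 · 3
t=11: 1 · 0 · 1 · 1 · 2 · 2
0 · 3 · 3 · 2 · 1 · 2
2 · 1 · 1 · 3 · 0 · 3
1 · 2 · 3 · 3 · 2 · 2
1 · 3 · 3 · 0 · 3 · 3
0 · 0 · 0 · 3 · 0 · 3
t=12: 1 · 0 · 1 · 1 · 2 · 2
0 · 3 · 3 · 2 · 1 · 2
2 · 1 · 1 · 3 · 0 · 3
1 · 3 · 3 · 3 · 2 · 2
1 · 3 · 3 · 0 · 3 · 3
0 · 0 · 0 · 3 · 0 · 3
t=13: 1 · 0 · 1 · 1 · 2 · 2
0 · 3 · 3 · 3 · 1 · 2
2 · 2 · 3 · 0 · 1 · 3
2 · 2 · 2 · 1 · 3 · 2
2 · 1 · 1 · 2 · 3 · 3
0 · 1 · 1 · 3 · 0 · 3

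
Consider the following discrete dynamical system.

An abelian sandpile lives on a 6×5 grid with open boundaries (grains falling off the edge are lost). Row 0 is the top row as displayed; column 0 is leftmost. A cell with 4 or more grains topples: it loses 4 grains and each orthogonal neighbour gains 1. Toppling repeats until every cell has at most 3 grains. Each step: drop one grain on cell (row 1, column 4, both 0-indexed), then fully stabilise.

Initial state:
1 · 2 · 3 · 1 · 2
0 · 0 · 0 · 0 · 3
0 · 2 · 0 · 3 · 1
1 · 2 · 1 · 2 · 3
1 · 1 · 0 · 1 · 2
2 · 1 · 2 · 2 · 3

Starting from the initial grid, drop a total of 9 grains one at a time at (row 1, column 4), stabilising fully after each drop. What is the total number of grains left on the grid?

0) 1 · 2 · 3 · 1 · 2
0 · 0 · 0 · 0 · 3
0 · 2 · 0 · 3 · 1
1 · 2 · 1 · 2 · 3
1 · 1 · 0 · 1 · 2
2 · 1 · 2 · 2 · 3
1) 1 · 2 · 3 · 1 · 3
0 · 0 · 0 · 1 · 0
0 · 2 · 0 · 3 · 2
1 · 2 · 1 · 2 · 3
1 · 1 · 0 · 1 · 2
2 · 1 · 2 · 2 · 3
2) 1 · 2 · 3 · 1 · 3
0 · 0 · 0 · 1 · 1
0 · 2 · 0 · 3 · 2
1 · 2 · 1 · 2 · 3
1 · 1 · 0 · 1 · 2
2 · 1 · 2 · 2 · 3
3) 1 · 2 · 3 · 1 · 3
0 · 0 · 0 · 1 · 2
0 · 2 · 0 · 3 · 2
1 · 2 · 1 · 2 · 3
1 · 1 · 0 · 1 · 2
2 · 1 · 2 · 2 · 3
4) 1 · 2 · 3 · 1 · 3
0 · 0 · 0 · 1 · 3
0 · 2 · 0 · 3 · 2
1 · 2 · 1 · 2 · 3
1 · 1 · 0 · 1 · 2
2 · 1 · 2 · 2 · 3
5) 1 · 2 · 3 · 2 · 0
0 · 0 · 0 · 2 · 1
0 · 2 · 0 · 3 · 3
1 · 2 · 1 · 2 · 3
1 · 1 · 0 · 1 · 2
2 · 1 · 2 · 2 · 3
6) 1 · 2 · 3 · 2 · 0
0 · 0 · 0 · 2 · 2
0 · 2 · 0 · 3 · 3
1 · 2 · 1 · 2 · 3
1 · 1 · 0 · 1 · 2
2 · 1 · 2 · 2 · 3
7) 1 · 2 · 3 · 2 · 0
0 · 0 · 0 · 2 · 3
0 · 2 · 0 · 3 · 3
1 · 2 · 1 · 2 · 3
1 · 1 · 0 · 1 · 2
2 · 1 · 2 · 2 · 3
8) 1 · 2 · 3 · 3 · 1
0 · 0 · 1 · 0 · 2
0 · 2 · 1 · 2 · 2
1 · 2 · 2 · 0 · 1
1 · 1 · 0 · 2 · 3
2 · 1 · 2 · 2 · 3
9) 1 · 2 · 3 · 3 · 1
0 · 0 · 1 · 0 · 3
0 · 2 · 1 · 2 · 2
1 · 2 · 2 · 0 · 1
1 · 1 · 0 · 2 · 3
2 · 1 · 2 · 2 · 3

44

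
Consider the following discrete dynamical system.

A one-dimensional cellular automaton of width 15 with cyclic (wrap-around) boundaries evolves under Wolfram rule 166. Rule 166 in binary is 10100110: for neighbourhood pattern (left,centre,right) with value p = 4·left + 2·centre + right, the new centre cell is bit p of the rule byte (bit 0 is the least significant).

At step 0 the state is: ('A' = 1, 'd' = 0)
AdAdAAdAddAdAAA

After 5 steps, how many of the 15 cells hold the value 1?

10

k=0  AdAdAAdAddAdAAA
k=1  dAAAddAAdAAAdAA
k=2  AdAddAddAdAdAdd
k=3  AAAdAAdAAAAAAdA
k=4  AAdAddAdAAAAdAd
k=5  ddAAdAAAdAAdAAA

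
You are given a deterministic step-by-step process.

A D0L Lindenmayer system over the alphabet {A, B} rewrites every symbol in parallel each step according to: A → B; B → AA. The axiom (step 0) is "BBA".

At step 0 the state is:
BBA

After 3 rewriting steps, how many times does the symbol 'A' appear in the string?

8

step 0: BBA
step 1: AAAAB
step 2: BBBBAA
step 3: AAAAAAAABB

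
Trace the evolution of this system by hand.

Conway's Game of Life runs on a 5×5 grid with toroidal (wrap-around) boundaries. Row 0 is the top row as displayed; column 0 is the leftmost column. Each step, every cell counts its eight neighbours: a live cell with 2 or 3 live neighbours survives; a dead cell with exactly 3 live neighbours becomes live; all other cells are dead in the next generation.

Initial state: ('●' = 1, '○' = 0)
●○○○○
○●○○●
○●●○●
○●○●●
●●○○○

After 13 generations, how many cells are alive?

k=0  ●○○○○
○●○○●
○●●○●
○●○●●
●●○○○
k=1  ○○○○●
○●●●●
○●○○●
○○○●●
○●●○○
k=2  ○○○○●
○●●○●
○●○○○
○●○●●
●○●○●
k=3  ○○●○●
○●●●○
○●○○●
○●○●●
○●●○○
k=4  ●○○○○
○●○○●
○●○○●
○●○●●
○●○○●
k=5  ○●○○●
○●○○●
○●○○●
○●○●●
○●●●●
k=6  ○●○○●
○●●●●
○●○○●
○●○○○
○●○○○
k=7  ○●○○●
○●○○●
○●○○●
○●●○○
○●●○○
k=8  ○●○●○
○●●●●
○●○●○
○○○●○
○○○●○
k=9  ●●○○○
○●○○●
●●○○○
○○○●●
○○○●●
k=10  ○●●●○
○○●○●
○●●●○
○○●●○
○○●●○
k=11  ○●○○●
●○○○●
○●○○●
○○○○●
○○○○●
k=12  ○○○●●
○●○●●
○○○●●
○○○●●
○○○●●
k=13  ○○○○○
○○○○○
○○○○○
●○●○○
●○●○○

4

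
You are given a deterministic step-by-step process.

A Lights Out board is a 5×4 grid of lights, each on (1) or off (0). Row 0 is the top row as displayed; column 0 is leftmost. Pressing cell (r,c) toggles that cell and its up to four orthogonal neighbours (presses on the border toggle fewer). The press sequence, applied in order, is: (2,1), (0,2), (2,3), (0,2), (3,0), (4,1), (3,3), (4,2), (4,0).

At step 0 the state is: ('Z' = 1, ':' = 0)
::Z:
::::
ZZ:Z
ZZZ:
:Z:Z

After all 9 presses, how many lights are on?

9

gen 0: ::Z:
::::
ZZ:Z
ZZZ:
:Z:Z
gen 1: ::Z:
:Z::
::ZZ
Z:Z:
:Z:Z
gen 2: :Z:Z
:ZZ:
::ZZ
Z:Z:
:Z:Z
gen 3: :Z:Z
:ZZZ
::::
Z:ZZ
:Z:Z
gen 4: ::Z:
:Z:Z
::::
Z:ZZ
:Z:Z
gen 5: ::Z:
:Z:Z
Z:::
:ZZZ
ZZ:Z
gen 6: ::Z:
:Z:Z
Z:::
::ZZ
::ZZ
gen 7: ::Z:
:Z:Z
Z::Z
::::
::Z:
gen 8: ::Z:
:Z:Z
Z::Z
::Z:
:Z:Z
gen 9: ::Z:
:Z:Z
Z::Z
Z:Z:
Z::Z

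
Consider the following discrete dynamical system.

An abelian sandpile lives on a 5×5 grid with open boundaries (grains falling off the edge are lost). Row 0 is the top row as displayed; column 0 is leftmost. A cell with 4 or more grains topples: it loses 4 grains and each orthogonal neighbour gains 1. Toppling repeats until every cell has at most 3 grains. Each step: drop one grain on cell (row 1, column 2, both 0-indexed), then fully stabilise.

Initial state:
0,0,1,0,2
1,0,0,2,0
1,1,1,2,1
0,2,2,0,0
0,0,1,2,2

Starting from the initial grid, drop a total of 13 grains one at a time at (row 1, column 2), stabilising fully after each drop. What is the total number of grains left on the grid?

33

step 0: 0,0,1,0,2
1,0,0,2,0
1,1,1,2,1
0,2,2,0,0
0,0,1,2,2
step 1: 0,0,1,0,2
1,0,1,2,0
1,1,1,2,1
0,2,2,0,0
0,0,1,2,2
step 2: 0,0,1,0,2
1,0,2,2,0
1,1,1,2,1
0,2,2,0,0
0,0,1,2,2
step 3: 0,0,1,0,2
1,0,3,2,0
1,1,1,2,1
0,2,2,0,0
0,0,1,2,2
step 4: 0,0,2,0,2
1,1,0,3,0
1,1,2,2,1
0,2,2,0,0
0,0,1,2,2
step 5: 0,0,2,0,2
1,1,1,3,0
1,1,2,2,1
0,2,2,0,0
0,0,1,2,2
step 6: 0,0,2,0,2
1,1,2,3,0
1,1,2,2,1
0,2,2,0,0
0,0,1,2,2
step 7: 0,0,2,0,2
1,1,3,3,0
1,1,2,2,1
0,2,2,0,0
0,0,1,2,2
step 8: 0,0,3,1,2
1,2,1,0,1
1,1,3,3,1
0,2,2,0,0
0,0,1,2,2
step 9: 0,0,3,1,2
1,2,2,0,1
1,1,3,3,1
0,2,2,0,0
0,0,1,2,2
step 10: 0,0,3,1,2
1,2,3,0,1
1,1,3,3,1
0,2,2,0,0
0,0,1,2,2
step 11: 0,1,0,2,2
1,3,2,2,1
1,2,1,0,2
0,2,3,1,0
0,0,1,2,2
step 12: 0,1,0,2,2
1,3,3,2,1
1,2,1,0,2
0,2,3,1,0
0,0,1,2,2
step 13: 0,2,1,2,2
2,0,1,3,1
1,3,2,0,2
0,2,3,1,0
0,0,1,2,2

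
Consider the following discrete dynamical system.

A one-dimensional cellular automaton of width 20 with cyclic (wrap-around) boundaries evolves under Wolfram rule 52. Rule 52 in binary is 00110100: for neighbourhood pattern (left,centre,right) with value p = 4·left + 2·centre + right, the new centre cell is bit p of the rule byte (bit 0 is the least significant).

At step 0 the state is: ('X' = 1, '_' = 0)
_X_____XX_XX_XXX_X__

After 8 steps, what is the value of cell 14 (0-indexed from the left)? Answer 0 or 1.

t=0: _X_____XX_XX_XXX_X__
t=1: _XX______X__X___XXX_
t=2: ___X_____XX_XX_____X
t=3: X__XX______X__X____X
t=4: _X___X_____XX_XX____
t=5: _XX__XX______X__X___
t=6: ___X___X_____XX_XX__
t=7: ___XX__XX______X__X_
t=8: _____X___X_____XX_XX

0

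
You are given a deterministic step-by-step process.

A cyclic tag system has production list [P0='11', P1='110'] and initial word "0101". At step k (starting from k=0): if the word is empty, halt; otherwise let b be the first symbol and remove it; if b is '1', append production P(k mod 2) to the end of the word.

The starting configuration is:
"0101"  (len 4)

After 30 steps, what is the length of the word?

30

k=0  "0101"  (len 4)
k=1  "101"  (len 3)
k=2  "01110"  (len 5)
k=3  "1110"  (len 4)
k=4  "110110"  (len 6)
k=5  "1011011"  (len 7)
k=6  "011011110"  (len 9)
k=7  "11011110"  (len 8)
k=8  "1011110110"  (len 10)
k=9  "01111011011"  (len 11)
k=10  "1111011011"  (len 10)
k=11  "11101101111"  (len 11)
k=12  "1101101111110"  (len 13)
k=13  "10110111111011"  (len 14)
k=14  "0110111111011110"  (len 16)
k=15  "110111111011110"  (len 15)
k=16  "10111111011110110"  (len 17)
k=17  "011111101111011011"  (len 18)
k=18  "11111101111011011"  (len 17)
k=19  "111110111101101111"  (len 18)
k=20  "11110111101101111110"  (len 20)
k=21  "111011110110111111011"  (len 21)
k=22  "11011110110111111011110"  (len 23)
k=23  "101111011011111101111011"  (len 24)
k=24  "01111011011111101111011110"  (len 26)
k=25  "1111011011111101111011110"  (len 25)
k=26  "111011011111101111011110110"  (len 27)
k=27  "1101101111110111101111011011"  (len 28)
k=28  "101101111110111101111011011110"  (len 30)
k=29  "0110111111011110111101101111011"  (len 31)
k=30  "110111111011110111101101111011"  (len 30)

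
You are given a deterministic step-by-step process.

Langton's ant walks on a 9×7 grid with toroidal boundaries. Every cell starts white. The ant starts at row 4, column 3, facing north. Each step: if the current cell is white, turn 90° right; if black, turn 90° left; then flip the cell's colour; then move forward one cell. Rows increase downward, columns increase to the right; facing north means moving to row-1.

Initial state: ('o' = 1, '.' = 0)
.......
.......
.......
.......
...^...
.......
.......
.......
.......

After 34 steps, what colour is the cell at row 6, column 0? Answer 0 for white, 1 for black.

1

t=0: .......
.......
.......
.......
...^...
.......
.......
.......
.......
t=1: .......
.......
.......
.......
...o>..
.......
.......
.......
.......
t=2: .......
.......
.......
.......
...oo..
....v..
.......
.......
.......
t=3: .......
.......
.......
.......
...oo..
...<o..
.......
.......
.......
t=4: .......
.......
.......
.......
...^o..
...oo..
.......
.......
.......
t=5: .......
.......
.......
.......
..<.o..
...oo..
.......
.......
.......
t=6: .......
.......
.......
..^....
..o.o..
...oo..
.......
.......
.......
t=7: .......
.......
.......
..o>...
..o.o..
...oo..
.......
.......
.......
t=8: .......
.......
.......
..oo...
..ovo..
...oo..
.......
.......
.......
t=9: .......
.......
.......
..oo...
..<oo..
...oo..
.......
.......
.......
t=10: .......
.......
.......
..oo...
...oo..
..voo..
.......
.......
.......
t=11: .......
.......
.......
..oo...
...oo..
.<ooo..
.......
.......
.......
t=12: .......
.......
.......
..oo...
.^.oo..
.oooo..
.......
.......
.......
t=13: .......
.......
.......
..oo...
.o>oo..
.oooo..
.......
.......
.......
t=14: .......
.......
.......
..oo...
.oooo..
.ovoo..
.......
.......
.......
t=15: .......
.......
.......
..oo...
.oooo..
.o.>o..
.......
.......
.......
t=16: .......
.......
.......
..oo...
.oo^o..
.o..o..
.......
.......
.......
t=17: .......
.......
.......
..oo...
.o<.o..
.o..o..
.......
.......
.......
t=18: .......
.......
.......
..oo...
.o..o..
.ov.o..
.......
.......
.......
t=19: .......
.......
.......
..oo...
.o..o..
.<o.o..
.......
.......
.......
t=20: .......
.......
.......
..oo...
.o..o..
..o.o..
.v.....
.......
.......
t=21: .......
.......
.......
..oo...
.o..o..
..o.o..
<o.....
.......
.......
t=22: .......
.......
.......
..oo...
.o..o..
^.o.o..
oo.....
.......
.......
t=23: .......
.......
.......
..oo...
.o..o..
o>o.o..
oo.....
.......
.......
t=24: .......
.......
.......
..oo...
.o..o..
ooo.o..
ov.....
.......
.......
t=25: .......
.......
.......
..oo...
.o..o..
ooo.o..
o.>....
.......
.......
t=26: .......
.......
.......
..oo...
.o..o..
ooo.o..
o.o....
..v....
.......
t=27: .......
.......
.......
..oo...
.o..o..
ooo.o..
o.o....
.<o....
.......
t=28: .......
.......
.......
..oo...
.o..o..
ooo.o..
o^o....
.oo....
.......
t=29: .......
.......
.......
..oo...
.o..o..
ooo.o..
oo>....
.oo....
.......
t=30: .......
.......
.......
..oo...
.o..o..
oo^.o..
oo.....
.oo....
.......
t=31: .......
.......
.......
..oo...
.o..o..
o<..o..
oo.....
.oo....
.......
t=32: .......
.......
.......
..oo...
.o..o..
o...o..
ov.....
.oo....
.......
t=33: .......
.......
.......
..oo...
.o..o..
o...o..
o.>....
.oo....
.......
t=34: .......
.......
.......
..oo...
.o..o..
o...o..
o.o....
.ov....
.......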